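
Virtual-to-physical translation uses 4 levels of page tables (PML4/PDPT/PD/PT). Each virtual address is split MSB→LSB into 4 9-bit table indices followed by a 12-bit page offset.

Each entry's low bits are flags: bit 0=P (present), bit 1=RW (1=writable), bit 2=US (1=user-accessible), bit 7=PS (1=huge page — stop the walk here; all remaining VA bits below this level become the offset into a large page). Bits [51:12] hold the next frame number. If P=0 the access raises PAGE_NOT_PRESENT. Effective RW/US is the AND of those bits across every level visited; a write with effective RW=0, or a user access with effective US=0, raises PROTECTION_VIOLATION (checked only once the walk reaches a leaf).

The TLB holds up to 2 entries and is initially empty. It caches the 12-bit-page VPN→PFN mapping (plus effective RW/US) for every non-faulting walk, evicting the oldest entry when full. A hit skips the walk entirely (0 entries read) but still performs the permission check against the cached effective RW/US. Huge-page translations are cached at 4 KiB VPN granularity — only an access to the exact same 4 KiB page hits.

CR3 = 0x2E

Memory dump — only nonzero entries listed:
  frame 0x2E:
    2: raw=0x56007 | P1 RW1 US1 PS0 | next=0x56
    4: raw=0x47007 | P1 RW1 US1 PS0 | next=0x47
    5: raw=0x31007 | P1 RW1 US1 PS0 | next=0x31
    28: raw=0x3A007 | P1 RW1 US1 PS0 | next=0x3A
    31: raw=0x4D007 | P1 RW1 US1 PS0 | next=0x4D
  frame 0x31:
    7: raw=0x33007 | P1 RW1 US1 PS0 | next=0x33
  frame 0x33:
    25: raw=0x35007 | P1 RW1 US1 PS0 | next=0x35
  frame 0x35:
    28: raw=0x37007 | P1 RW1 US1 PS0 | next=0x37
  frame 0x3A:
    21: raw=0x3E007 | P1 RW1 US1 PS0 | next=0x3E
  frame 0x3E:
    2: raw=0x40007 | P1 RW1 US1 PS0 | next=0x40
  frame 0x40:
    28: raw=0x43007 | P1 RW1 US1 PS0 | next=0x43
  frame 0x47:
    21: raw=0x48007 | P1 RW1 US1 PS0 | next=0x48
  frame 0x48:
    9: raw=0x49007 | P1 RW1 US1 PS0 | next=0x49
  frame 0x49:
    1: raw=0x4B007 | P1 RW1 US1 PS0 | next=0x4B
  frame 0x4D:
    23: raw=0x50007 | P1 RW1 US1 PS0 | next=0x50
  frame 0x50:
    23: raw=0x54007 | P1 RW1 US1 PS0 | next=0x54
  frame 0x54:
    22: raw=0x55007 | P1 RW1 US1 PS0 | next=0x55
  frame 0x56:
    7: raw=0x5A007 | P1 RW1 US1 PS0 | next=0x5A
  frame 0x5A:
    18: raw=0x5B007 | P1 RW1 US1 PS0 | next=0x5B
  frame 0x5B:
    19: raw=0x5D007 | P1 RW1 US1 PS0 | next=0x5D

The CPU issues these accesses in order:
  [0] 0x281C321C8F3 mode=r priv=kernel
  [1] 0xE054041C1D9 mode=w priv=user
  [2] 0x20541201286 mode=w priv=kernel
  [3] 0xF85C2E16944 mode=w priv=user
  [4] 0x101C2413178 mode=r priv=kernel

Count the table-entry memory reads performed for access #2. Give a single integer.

Trace:
#0 VA=0x281C321C8F3 (r,kernel):
  [0] read 0x2E idx=5: raw=0x31007 flags P=1 W=1 U=1 S=0
  [1] read 0x31 idx=7: raw=0x33007 flags P=1 W=1 U=1 S=0
  [2] read 0x33 idx=25: raw=0x35007 flags P=1 W=1 U=1 S=0
  [3] read 0x35 idx=28: raw=0x37007 flags P=1 W=1 U=1 S=0
  ⇒ phys 0x378F3  [4 reads]
#1 VA=0xE054041C1D9 (w,user):
  [0] read 0x2E idx=28: raw=0x3A007 flags P=1 W=1 U=1 S=0
  [1] read 0x3A idx=21: raw=0x3E007 flags P=1 W=1 U=1 S=0
  [2] read 0x3E idx=2: raw=0x40007 flags P=1 W=1 U=1 S=0
  [3] read 0x40 idx=28: raw=0x43007 flags P=1 W=1 U=1 S=0
  ⇒ phys 0x431D9  [4 reads]
#2 VA=0x20541201286 (w,kernel):
  [0] read 0x2E idx=4: raw=0x47007 flags P=1 W=1 U=1 S=0
  [1] read 0x47 idx=21: raw=0x48007 flags P=1 W=1 U=1 S=0
  [2] read 0x48 idx=9: raw=0x49007 flags P=1 W=1 U=1 S=0
  [3] read 0x49 idx=1: raw=0x4B007 flags P=1 W=1 U=1 S=0
  ⇒ phys 0x4B286  [4 reads]
#3 VA=0xF85C2E16944 (w,user):
  [0] read 0x2E idx=31: raw=0x4D007 flags P=1 W=1 U=1 S=0
  [1] read 0x4D idx=23: raw=0x50007 flags P=1 W=1 U=1 S=0
  [2] read 0x50 idx=23: raw=0x54007 flags P=1 W=1 U=1 S=0
  [3] read 0x54 idx=22: raw=0x55007 flags P=1 W=1 U=1 S=0
  ⇒ phys 0x55944  [4 reads]
#4 VA=0x101C2413178 (r,kernel):
  [0] read 0x2E idx=2: raw=0x56007 flags P=1 W=1 U=1 S=0
  [1] read 0x56 idx=7: raw=0x5A007 flags P=1 W=1 U=1 S=0
  [2] read 0x5A idx=18: raw=0x5B007 flags P=1 W=1 U=1 S=0
  [3] read 0x5B idx=19: raw=0x5D007 flags P=1 W=1 U=1 S=0
  ⇒ phys 0x5D178  [4 reads]

Entries read for #2: 4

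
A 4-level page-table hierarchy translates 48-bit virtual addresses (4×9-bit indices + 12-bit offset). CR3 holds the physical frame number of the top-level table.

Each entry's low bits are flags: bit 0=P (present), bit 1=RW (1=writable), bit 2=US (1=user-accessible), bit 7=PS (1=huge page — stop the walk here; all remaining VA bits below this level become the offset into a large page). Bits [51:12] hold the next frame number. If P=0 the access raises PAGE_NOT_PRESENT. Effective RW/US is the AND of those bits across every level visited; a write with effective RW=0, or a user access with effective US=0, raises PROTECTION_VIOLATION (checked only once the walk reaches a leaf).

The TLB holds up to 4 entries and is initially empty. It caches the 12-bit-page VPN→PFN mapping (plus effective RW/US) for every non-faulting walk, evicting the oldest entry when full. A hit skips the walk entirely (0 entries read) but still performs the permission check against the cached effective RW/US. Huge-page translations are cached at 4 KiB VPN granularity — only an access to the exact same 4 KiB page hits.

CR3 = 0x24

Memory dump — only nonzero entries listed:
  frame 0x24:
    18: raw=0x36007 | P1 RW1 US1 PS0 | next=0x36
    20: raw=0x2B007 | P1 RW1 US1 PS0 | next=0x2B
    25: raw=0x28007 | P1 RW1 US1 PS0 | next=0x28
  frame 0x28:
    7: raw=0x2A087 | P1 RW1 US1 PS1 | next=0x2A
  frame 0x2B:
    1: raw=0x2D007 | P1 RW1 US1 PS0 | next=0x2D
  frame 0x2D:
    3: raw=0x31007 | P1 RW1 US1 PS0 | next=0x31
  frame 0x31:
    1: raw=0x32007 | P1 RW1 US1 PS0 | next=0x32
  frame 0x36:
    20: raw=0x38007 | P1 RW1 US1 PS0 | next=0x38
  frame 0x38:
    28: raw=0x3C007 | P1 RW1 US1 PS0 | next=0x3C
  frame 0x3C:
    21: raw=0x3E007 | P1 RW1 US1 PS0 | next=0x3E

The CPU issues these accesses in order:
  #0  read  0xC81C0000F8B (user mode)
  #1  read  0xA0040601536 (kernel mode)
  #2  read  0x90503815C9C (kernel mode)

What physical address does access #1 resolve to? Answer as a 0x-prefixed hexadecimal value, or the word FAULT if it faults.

Per-access translation:
#0 VA=0xC81C0000F8B (r,user):
  [0] read 0x24 idx=25: raw=0x28007 flags P=1 W=1 U=1 S=0
  [1] read 0x28 idx=7: raw=0x2A087 flags P=1 W=1 U=1 S=1
  ⇒ phys 0x2AF8B (huge @L1)  [2 reads]
#1 VA=0xA0040601536 (r,kernel):
  [0] read 0x24 idx=20: raw=0x2B007 flags P=1 W=1 U=1 S=0
  [1] read 0x2B idx=1: raw=0x2D007 flags P=1 W=1 U=1 S=0
  [2] read 0x2D idx=3: raw=0x31007 flags P=1 W=1 U=1 S=0
  [3] read 0x31 idx=1: raw=0x32007 flags P=1 W=1 U=1 S=0
  ⇒ phys 0x32536  [4 reads]
#2 VA=0x90503815C9C (r,kernel):
  [0] read 0x24 idx=18: raw=0x36007 flags P=1 W=1 U=1 S=0
  [1] read 0x36 idx=20: raw=0x38007 flags P=1 W=1 U=1 S=0
  [2] read 0x38 idx=28: raw=0x3C007 flags P=1 W=1 U=1 S=0
  [3] read 0x3C idx=21: raw=0x3E007 flags P=1 W=1 U=1 S=0
  ⇒ phys 0x3EC9C  [4 reads]

Access #1 PA: 0x32536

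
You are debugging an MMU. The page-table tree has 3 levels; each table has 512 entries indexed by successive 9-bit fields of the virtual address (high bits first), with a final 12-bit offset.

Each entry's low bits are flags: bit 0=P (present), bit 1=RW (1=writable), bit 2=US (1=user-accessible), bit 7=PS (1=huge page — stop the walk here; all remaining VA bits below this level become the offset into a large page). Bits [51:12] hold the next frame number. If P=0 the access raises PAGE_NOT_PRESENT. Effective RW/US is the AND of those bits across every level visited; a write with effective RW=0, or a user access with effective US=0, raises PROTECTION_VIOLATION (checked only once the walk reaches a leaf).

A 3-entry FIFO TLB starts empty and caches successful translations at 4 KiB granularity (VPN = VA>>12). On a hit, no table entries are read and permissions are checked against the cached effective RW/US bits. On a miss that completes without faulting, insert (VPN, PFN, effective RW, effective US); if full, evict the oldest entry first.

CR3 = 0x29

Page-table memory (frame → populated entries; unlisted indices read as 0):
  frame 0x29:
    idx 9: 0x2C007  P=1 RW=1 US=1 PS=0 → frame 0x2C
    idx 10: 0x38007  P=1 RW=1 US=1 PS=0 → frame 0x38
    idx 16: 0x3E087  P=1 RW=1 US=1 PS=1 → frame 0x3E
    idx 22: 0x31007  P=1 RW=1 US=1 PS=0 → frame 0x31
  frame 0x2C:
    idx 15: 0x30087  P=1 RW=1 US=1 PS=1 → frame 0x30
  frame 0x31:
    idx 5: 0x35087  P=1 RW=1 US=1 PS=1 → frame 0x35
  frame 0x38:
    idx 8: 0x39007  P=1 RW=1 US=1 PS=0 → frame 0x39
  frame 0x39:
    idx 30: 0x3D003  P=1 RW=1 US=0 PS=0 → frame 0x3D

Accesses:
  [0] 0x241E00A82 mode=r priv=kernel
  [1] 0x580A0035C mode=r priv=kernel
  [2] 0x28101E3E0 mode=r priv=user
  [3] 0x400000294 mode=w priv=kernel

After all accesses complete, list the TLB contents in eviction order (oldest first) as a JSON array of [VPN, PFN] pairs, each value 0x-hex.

Per-access translation:
#0 VA=0x241E00A82 (r,kernel):
  lvl0: tbl 0x29, slot 9 ⇒ 0x2C007 (P1/RW1/US1/PS0)
  lvl1: tbl 0x2C, slot 15 ⇒ 0x30087 (P1/RW1/US1/PS1)
  ⇒ phys 0x30A82 (huge @L1)  [2 reads]
#1 VA=0x580A0035C (r,kernel):
  lvl0: tbl 0x29, slot 22 ⇒ 0x31007 (P1/RW1/US1/PS0)
  lvl1: tbl 0x31, slot 5 ⇒ 0x35087 (P1/RW1/US1/PS1)
  ⇒ phys 0x3535C (huge @L1)  [2 reads]
#2 VA=0x28101E3E0 (r,user):
  lvl0: tbl 0x29, slot 10 ⇒ 0x38007 (P1/RW1/US1/PS0)
  lvl1: tbl 0x38, slot 8 ⇒ 0x39007 (P1/RW1/US1/PS0)
  lvl2: tbl 0x39, slot 30 ⇒ 0x3D003 (P1/RW1/US0/PS0)
  ✗ PROTECTION_VIOLATION  [3 reads]
#3 VA=0x400000294 (w,kernel):
  lvl0: tbl 0x29, slot 16 ⇒ 0x3E087 (P1/RW1/US1/PS1)
  ⇒ phys 0x3E294 (huge @L0)  [1 reads]

TLB: [["0x241E00", "0x30"], ["0x580A00", "0x35"], ["0x400000", "0x3E"]]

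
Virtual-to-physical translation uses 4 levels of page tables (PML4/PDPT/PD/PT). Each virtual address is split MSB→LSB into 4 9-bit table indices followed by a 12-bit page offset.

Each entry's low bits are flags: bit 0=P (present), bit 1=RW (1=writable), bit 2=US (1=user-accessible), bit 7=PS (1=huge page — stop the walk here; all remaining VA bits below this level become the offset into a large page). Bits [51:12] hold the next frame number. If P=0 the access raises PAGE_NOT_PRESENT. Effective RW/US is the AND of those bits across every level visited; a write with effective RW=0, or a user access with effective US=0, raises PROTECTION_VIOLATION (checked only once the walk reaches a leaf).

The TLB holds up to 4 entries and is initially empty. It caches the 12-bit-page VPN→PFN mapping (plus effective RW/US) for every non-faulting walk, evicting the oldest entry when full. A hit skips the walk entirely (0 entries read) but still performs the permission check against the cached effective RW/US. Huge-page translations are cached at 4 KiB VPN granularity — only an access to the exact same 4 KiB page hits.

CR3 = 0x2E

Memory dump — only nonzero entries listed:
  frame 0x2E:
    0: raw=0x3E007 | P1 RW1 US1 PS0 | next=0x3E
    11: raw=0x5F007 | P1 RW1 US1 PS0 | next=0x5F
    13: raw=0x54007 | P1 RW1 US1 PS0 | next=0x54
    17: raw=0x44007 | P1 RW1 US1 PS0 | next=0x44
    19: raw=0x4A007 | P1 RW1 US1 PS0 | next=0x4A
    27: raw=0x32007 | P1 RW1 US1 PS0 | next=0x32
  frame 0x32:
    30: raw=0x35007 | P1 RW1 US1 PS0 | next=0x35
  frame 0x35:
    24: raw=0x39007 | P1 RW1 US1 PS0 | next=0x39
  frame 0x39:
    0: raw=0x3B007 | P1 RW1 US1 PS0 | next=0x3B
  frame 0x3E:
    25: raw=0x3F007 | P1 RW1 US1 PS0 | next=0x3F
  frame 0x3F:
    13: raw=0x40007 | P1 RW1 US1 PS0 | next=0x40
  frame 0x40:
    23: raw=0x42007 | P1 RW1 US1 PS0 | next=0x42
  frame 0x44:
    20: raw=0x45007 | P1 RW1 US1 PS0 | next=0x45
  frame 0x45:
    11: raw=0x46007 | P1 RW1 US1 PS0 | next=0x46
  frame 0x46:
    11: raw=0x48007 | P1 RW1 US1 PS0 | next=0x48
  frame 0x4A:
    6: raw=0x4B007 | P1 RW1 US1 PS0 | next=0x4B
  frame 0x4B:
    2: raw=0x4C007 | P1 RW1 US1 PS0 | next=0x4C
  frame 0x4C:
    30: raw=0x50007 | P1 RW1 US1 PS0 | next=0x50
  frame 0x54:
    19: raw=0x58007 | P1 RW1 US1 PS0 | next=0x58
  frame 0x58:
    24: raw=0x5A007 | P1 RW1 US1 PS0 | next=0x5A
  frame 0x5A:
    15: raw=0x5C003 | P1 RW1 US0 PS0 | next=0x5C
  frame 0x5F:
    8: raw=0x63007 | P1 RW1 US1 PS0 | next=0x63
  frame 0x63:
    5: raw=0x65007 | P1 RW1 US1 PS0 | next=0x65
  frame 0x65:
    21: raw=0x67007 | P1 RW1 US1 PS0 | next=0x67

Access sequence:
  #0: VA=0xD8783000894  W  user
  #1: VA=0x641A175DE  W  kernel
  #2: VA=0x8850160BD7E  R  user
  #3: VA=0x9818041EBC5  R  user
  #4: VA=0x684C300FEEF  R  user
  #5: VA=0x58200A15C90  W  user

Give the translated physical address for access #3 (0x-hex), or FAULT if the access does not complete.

Trace:
#0 VA=0xD8783000894 (w,user):
  L0: frame=0x2E idx=27 entry=0x32007 [P=1 RW=1 US=1 PS=0]
  L1: frame=0x32 idx=30 entry=0x35007 [P=1 RW=1 US=1 PS=0]
  L2: frame=0x35 idx=24 entry=0x39007 [P=1 RW=1 US=1 PS=0]
  L3: frame=0x39 idx=0 entry=0x3B007 [P=1 RW=1 US=1 PS=0]
  ✓ 0x3B894  — 4 lookups
#1 VA=0x641A175DE (w,kernel):
  L0: frame=0x2E idx=0 entry=0x3E007 [P=1 RW=1 US=1 PS=0]
  L1: frame=0x3E idx=25 entry=0x3F007 [P=1 RW=1 US=1 PS=0]
  L2: frame=0x3F idx=13 entry=0x40007 [P=1 RW=1 US=1 PS=0]
  L3: frame=0x40 idx=23 entry=0x42007 [P=1 RW=1 US=1 PS=0]
  ✓ 0x425DE  — 4 lookups
#2 VA=0x8850160BD7E (r,user):
  L0: frame=0x2E idx=17 entry=0x44007 [P=1 RW=1 US=1 PS=0]
  L1: frame=0x44 idx=20 entry=0x45007 [P=1 RW=1 US=1 PS=0]
  L2: frame=0x45 idx=11 entry=0x46007 [P=1 RW=1 US=1 PS=0]
  L3: frame=0x46 idx=11 entry=0x48007 [P=1 RW=1 US=1 PS=0]
  ✓ 0x48D7E  — 4 lookups
#3 VA=0x9818041EBC5 (r,user):
  L0: frame=0x2E idx=19 entry=0x4A007 [P=1 RW=1 US=1 PS=0]
  L1: frame=0x4A idx=6 entry=0x4B007 [P=1 RW=1 US=1 PS=0]
  L2: frame=0x4B idx=2 entry=0x4C007 [P=1 RW=1 US=1 PS=0]
  L3: frame=0x4C idx=30 entry=0x50007 [P=1 RW=1 US=1 PS=0]
  ✓ 0x50BC5  — 4 lookups
#4 VA=0x684C300FEEF (r,user):
  L0: frame=0x2E idx=13 entry=0x54007 [P=1 RW=1 US=1 PS=0]
  L1: frame=0x54 idx=19 entry=0x58007 [P=1 RW=1 US=1 PS=0]
  L2: frame=0x58 idx=24 entry=0x5A007 [P=1 RW=1 US=1 PS=0]
  L3: frame=0x5A idx=15 entry=0x5C003 [P=1 RW=1 US=0 PS=0]
  → PROTECTION_VIOLATION  (4 entries read)
#5 VA=0x58200A15C90 (w,user):
  L0: frame=0x2E idx=11 entry=0x5F007 [P=1 RW=1 US=1 PS=0]
  L1: frame=0x5F idx=8 entry=0x63007 [P=1 RW=1 US=1 PS=0]
  L2: frame=0x63 idx=5 entry=0x65007 [P=1 RW=1 US=1 PS=0]
  L3: frame=0x65 idx=21 entry=0x67007 [P=1 RW=1 US=1 PS=0]
  ✓ 0x67C90  — 4 lookups

Access #3 PA: 0x50BC5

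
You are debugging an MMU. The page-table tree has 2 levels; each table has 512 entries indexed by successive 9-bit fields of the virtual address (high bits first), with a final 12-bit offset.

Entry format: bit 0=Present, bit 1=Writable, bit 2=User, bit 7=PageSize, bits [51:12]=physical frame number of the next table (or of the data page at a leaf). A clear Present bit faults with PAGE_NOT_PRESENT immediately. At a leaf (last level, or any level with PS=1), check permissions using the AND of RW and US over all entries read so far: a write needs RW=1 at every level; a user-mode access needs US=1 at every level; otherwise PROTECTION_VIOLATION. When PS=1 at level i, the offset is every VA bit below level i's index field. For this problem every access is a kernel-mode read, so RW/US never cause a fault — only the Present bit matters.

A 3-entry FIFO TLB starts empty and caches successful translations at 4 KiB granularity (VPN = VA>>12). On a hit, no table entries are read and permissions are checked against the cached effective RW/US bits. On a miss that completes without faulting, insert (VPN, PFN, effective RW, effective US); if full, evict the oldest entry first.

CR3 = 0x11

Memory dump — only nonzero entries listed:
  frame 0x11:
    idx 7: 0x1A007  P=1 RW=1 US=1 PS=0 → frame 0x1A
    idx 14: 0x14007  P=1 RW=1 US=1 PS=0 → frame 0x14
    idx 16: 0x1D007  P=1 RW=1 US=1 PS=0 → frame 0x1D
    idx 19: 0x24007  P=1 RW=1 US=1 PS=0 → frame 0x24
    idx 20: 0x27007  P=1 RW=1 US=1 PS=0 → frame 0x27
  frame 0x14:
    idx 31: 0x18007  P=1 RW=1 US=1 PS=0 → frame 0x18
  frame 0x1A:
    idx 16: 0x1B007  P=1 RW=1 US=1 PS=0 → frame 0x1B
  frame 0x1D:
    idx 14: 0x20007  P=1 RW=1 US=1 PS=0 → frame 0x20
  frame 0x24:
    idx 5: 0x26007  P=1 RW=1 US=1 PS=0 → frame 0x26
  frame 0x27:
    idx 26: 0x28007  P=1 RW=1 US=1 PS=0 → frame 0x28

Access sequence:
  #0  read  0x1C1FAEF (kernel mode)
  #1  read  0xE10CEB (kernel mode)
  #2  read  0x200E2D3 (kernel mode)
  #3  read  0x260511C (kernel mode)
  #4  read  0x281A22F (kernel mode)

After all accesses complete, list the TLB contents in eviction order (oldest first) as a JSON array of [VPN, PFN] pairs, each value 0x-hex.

Walk each access:
#0 VA=0x1C1FAEF (r,kernel):
  L0: frame=0x11 idx=14 entry=0x14007 [P=1 RW=1 US=1 PS=0]
  L1: frame=0x14 idx=31 entry=0x18007 [P=1 RW=1 US=1 PS=0]
  ✓ 0x18AEF  — 2 lookups
#1 VA=0xE10CEB (r,kernel):
  L0: frame=0x11 idx=7 entry=0x1A007 [P=1 RW=1 US=1 PS=0]
  L1: frame=0x1A idx=16 entry=0x1B007 [P=1 RW=1 US=1 PS=0]
  ✓ 0x1BCEB  — 2 lookups
#2 VA=0x200E2D3 (r,kernel):
  L0: frame=0x11 idx=16 entry=0x1D007 [P=1 RW=1 US=1 PS=0]
  L1: frame=0x1D idx=14 entry=0x20007 [P=1 RW=1 US=1 PS=0]
  ✓ 0x202D3  — 2 lookups
#3 VA=0x260511C (r,kernel):
  L0: frame=0x11 idx=19 entry=0x24007 [P=1 RW=1 US=1 PS=0]
  L1: frame=0x24 idx=5 entry=0x26007 [P=1 RW=1 US=1 PS=0]
  ✓ 0x2611C  — 2 lookups
#4 VA=0x281A22F (r,kernel):
  L0: frame=0x11 idx=20 entry=0x27007 [P=1 RW=1 US=1 PS=0]
  L1: frame=0x27 idx=26 entry=0x28007 [P=1 RW=1 US=1 PS=0]
  ✓ 0x2822F  — 2 lookups

TLB: [["0x200E", "0x20"], ["0x2605", "0x26"], ["0x281A", "0x28"]]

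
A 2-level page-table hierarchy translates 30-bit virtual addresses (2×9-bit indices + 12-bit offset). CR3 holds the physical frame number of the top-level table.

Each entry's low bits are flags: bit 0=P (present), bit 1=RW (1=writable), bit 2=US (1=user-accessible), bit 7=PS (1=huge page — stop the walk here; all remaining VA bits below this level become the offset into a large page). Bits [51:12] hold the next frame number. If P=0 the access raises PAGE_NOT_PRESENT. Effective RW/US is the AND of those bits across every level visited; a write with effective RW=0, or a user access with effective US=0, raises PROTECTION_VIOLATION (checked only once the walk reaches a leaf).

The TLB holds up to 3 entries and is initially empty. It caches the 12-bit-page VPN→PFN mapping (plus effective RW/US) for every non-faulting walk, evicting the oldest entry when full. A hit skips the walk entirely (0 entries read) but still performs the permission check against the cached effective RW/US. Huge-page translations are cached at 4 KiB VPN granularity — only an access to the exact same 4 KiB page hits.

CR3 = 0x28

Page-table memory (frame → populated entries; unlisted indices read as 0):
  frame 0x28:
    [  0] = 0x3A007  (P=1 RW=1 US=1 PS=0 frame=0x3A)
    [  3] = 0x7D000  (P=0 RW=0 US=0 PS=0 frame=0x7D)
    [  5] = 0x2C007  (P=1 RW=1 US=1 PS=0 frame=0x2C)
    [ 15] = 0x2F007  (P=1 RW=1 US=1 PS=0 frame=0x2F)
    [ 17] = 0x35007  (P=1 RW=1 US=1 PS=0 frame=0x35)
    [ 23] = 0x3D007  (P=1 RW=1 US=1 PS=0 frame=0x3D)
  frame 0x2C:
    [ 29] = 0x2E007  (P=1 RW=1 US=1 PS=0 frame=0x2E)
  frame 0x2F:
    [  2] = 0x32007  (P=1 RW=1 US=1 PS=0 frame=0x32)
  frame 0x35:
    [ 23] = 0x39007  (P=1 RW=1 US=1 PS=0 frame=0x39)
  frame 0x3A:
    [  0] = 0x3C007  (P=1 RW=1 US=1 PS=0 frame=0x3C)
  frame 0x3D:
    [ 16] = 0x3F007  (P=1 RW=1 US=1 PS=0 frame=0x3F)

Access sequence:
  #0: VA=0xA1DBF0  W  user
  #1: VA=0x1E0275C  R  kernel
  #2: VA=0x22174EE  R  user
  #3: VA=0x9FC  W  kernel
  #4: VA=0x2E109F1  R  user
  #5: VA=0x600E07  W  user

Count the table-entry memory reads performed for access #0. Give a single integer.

Trace:
#0 VA=0xA1DBF0 (w,user):
  L0 @0x28[5] → 0x2C007  P=1,RW=1,US=1,PS=0
  L1 @0x2C[29] → 0x2E007  P=1,RW=1,US=1,PS=0
  ⇒ phys 0x2EBF0  [2 reads]
#1 VA=0x1E0275C (r,kernel):
  L0 @0x28[15] → 0x2F007  P=1,RW=1,US=1,PS=0
  L1 @0x2F[2] → 0x32007  P=1,RW=1,US=1,PS=0
  ⇒ phys 0x3275C  [2 reads]
#2 VA=0x22174EE (r,user):
  L0 @0x28[17] → 0x35007  P=1,RW=1,US=1,PS=0
  L1 @0x35[23] → 0x39007  P=1,RW=1,US=1,PS=0
  ⇒ phys 0x394EE  [2 reads]
#3 VA=0x9FC (w,kernel):
  L0 @0x28[0] → 0x3A007  P=1,RW=1,US=1,PS=0
  L1 @0x3A[0] → 0x3C007  P=1,RW=1,US=1,PS=0
  ⇒ phys 0x3C9FC  [2 reads]
#4 VA=0x2E109F1 (r,user):
  L0 @0x28[23] → 0x3D007  P=1,RW=1,US=1,PS=0
  L1 @0x3D[16] → 0x3F007  P=1,RW=1,US=1,PS=0
  ⇒ phys 0x3F9F1  [2 reads]
#5 VA=0x600E07 (w,user):
  L0 @0x28[3] → 0x7D000  P=0,RW=0,US=0,PS=0
  → PAGE_NOT_PRESENT  (1 entries read)

Entries read for #0: 2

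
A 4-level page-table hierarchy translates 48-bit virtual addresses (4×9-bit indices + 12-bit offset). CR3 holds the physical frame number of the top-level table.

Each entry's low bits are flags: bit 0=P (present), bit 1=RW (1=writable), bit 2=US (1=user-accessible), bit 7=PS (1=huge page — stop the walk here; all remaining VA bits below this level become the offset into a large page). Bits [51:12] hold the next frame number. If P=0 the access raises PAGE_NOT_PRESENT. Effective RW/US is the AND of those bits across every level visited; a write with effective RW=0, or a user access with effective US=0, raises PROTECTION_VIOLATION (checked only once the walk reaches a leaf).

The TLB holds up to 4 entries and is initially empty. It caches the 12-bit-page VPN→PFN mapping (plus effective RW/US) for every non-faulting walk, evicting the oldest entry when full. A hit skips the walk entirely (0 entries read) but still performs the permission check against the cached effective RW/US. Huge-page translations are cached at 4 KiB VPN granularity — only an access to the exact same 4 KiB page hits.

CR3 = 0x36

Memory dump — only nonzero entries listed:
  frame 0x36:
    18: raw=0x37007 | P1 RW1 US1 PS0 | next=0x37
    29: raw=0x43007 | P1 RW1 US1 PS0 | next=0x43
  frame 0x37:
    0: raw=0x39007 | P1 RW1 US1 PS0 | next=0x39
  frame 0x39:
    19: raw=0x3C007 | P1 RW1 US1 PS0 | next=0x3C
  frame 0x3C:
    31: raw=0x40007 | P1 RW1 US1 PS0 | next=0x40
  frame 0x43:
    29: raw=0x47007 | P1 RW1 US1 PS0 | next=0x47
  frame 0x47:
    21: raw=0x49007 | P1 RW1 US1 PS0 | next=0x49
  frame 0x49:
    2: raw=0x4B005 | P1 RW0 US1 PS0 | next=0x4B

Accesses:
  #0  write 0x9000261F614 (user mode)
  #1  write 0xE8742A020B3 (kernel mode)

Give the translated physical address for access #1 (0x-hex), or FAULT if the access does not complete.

Per-access translation:
#0 VA=0x9000261F614 (w,user):
  [0] read 0x36 idx=18: raw=0x37007 flags P=1 W=1 U=1 S=0
  [1] read 0x37 idx=0: raw=0x39007 flags P=1 W=1 U=1 S=0
  [2] read 0x39 idx=19: raw=0x3C007 flags P=1 W=1 U=1 S=0
  [3] read 0x3C idx=31: raw=0x40007 flags P=1 W=1 U=1 S=0
  ⇒ phys 0x40614  [4 reads]
#1 VA=0xE8742A020B3 (w,kernel):
  [0] read 0x36 idx=29: raw=0x43007 flags P=1 W=1 U=1 S=0
  [1] read 0x43 idx=29: raw=0x47007 flags P=1 W=1 U=1 S=0
  [2] read 0x47 idx=21: raw=0x49007 flags P=1 W=1 U=1 S=0
  [3] read 0x49 idx=2: raw=0x4B005 flags P=1 W=0 U=1 S=0
  → PROTECTION_VIOLATION  (4 entries read)

Access #1 PA: FAULT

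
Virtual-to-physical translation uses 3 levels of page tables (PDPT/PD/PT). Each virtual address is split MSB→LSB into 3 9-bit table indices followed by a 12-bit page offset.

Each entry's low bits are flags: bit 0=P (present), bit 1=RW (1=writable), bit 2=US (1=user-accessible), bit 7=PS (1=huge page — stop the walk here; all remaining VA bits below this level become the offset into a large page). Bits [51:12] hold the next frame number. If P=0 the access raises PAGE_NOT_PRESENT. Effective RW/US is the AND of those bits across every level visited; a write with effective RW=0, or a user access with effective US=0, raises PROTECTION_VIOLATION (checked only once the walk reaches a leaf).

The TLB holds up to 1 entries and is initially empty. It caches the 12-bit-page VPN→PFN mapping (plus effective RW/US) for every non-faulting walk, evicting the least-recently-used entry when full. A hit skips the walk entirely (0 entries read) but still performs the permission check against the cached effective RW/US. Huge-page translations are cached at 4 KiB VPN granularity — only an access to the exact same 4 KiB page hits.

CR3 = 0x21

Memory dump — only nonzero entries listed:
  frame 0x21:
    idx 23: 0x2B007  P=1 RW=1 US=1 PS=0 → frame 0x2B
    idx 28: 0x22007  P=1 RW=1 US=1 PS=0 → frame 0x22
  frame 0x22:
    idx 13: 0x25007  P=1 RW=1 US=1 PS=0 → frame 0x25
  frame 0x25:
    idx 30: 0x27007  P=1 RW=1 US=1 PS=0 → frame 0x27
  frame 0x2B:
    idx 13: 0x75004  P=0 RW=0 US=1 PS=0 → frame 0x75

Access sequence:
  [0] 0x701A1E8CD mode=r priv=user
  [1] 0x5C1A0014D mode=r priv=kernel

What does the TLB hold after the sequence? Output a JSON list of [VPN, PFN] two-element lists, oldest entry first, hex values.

Walk each access:
#0 VA=0x701A1E8CD (r,user):
  lvl0: tbl 0x21, slot 28 ⇒ 0x22007 (P1/RW1/US1/PS0)
  lvl1: tbl 0x22, slot 13 ⇒ 0x25007 (P1/RW1/US1/PS0)
  lvl2: tbl 0x25, slot 30 ⇒ 0x27007 (P1/RW1/US1/PS0)
  → PA=0x278CD  (3 entries read)
#1 VA=0x5C1A0014D (r,kernel):
  lvl0: tbl 0x21, slot 23 ⇒ 0x2B007 (P1/RW1/US1/PS0)
  lvl1: tbl 0x2B, slot 13 ⇒ 0x75004 (P0/RW0/US1/PS0)
  ⇒ fault: PAGE_NOT_PRESENT  — 2 lookups

TLB: [["0x701A1E", "0x27"]]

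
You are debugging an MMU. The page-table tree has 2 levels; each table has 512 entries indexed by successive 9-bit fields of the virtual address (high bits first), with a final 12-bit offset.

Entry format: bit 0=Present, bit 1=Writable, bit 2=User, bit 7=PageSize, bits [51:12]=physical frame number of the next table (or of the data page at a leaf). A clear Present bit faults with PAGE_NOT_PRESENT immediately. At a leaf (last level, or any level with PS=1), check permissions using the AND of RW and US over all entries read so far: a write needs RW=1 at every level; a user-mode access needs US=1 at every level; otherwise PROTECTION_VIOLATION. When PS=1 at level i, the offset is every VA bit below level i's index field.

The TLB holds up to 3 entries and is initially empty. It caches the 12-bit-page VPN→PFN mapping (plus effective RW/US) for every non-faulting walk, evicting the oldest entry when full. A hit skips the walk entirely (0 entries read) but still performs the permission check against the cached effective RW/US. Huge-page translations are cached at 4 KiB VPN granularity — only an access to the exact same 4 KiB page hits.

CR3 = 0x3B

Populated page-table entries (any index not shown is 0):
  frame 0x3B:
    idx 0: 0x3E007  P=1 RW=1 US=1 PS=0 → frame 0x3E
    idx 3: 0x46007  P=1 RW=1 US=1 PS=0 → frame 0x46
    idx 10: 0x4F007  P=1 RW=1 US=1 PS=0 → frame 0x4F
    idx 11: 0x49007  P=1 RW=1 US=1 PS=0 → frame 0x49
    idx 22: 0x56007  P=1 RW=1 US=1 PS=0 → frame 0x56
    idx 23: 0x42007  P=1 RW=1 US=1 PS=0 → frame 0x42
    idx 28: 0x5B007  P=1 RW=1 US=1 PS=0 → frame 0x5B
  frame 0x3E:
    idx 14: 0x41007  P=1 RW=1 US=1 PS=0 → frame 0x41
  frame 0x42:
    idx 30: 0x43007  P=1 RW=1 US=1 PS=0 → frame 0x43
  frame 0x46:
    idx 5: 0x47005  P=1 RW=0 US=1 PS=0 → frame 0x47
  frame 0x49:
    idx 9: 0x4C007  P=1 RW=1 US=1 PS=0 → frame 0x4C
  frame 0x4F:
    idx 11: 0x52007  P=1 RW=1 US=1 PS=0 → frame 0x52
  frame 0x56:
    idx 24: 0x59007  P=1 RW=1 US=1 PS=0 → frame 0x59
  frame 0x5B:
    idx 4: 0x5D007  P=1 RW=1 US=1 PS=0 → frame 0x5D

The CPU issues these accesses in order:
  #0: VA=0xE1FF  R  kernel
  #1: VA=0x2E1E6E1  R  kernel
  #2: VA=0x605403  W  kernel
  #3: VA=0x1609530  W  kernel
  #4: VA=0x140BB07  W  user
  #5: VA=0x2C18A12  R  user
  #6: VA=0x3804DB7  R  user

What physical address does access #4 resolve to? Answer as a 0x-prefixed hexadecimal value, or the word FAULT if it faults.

Per-access translation:
#0 VA=0xE1FF (r,kernel):
  L0: frame=0x3B idx=0 entry=0x3E007 [P=1 RW=1 US=1 PS=0]
  L1: frame=0x3E idx=14 entry=0x41007 [P=1 RW=1 US=1 PS=0]
  ⇒ phys 0x411FF  [2 reads]
#1 VA=0x2E1E6E1 (r,kernel):
  L0: frame=0x3B idx=23 entry=0x42007 [P=1 RW=1 US=1 PS=0]
  L1: frame=0x42 idx=30 entry=0x43007 [P=1 RW=1 US=1 PS=0]
  ⇒ phys 0x436E1  [2 reads]
#2 VA=0x605403 (w,kernel):
  L0: frame=0x3B idx=3 entry=0x46007 [P=1 RW=1 US=1 PS=0]
  L1: frame=0x46 idx=5 entry=0x47005 [P=1 RW=0 US=1 PS=0]
  ⇒ fault: PROTECTION_VIOLATION  — 2 lookups
#3 VA=0x1609530 (w,kernel):
  L0: frame=0x3B idx=11 entry=0x49007 [P=1 RW=1 US=1 PS=0]
  L1: frame=0x49 idx=9 entry=0x4C007 [P=1 RW=1 US=1 PS=0]
  ⇒ phys 0x4C530  [2 reads]
#4 VA=0x140BB07 (w,user):
  L0: frame=0x3B idx=10 entry=0x4F007 [P=1 RW=1 US=1 PS=0]
  L1: frame=0x4F idx=11 entry=0x52007 [P=1 RW=1 US=1 PS=0]
  ⇒ phys 0x52B07  [2 reads]
#5 VA=0x2C18A12 (r,user):
  L0: frame=0x3B idx=22 entry=0x56007 [P=1 RW=1 US=1 PS=0]
  L1: frame=0x56 idx=24 entry=0x59007 [P=1 RW=1 US=1 PS=0]
  ⇒ phys 0x59A12  [2 reads]
#6 VA=0x3804DB7 (r,user):
  L0: frame=0x3B idx=28 entry=0x5B007 [P=1 RW=1 US=1 PS=0]
  L1: frame=0x5B idx=4 entry=0x5D007 [P=1 RW=1 US=1 PS=0]
  ⇒ phys 0x5DDB7  [2 reads]

Access #4 PA: 0x52B07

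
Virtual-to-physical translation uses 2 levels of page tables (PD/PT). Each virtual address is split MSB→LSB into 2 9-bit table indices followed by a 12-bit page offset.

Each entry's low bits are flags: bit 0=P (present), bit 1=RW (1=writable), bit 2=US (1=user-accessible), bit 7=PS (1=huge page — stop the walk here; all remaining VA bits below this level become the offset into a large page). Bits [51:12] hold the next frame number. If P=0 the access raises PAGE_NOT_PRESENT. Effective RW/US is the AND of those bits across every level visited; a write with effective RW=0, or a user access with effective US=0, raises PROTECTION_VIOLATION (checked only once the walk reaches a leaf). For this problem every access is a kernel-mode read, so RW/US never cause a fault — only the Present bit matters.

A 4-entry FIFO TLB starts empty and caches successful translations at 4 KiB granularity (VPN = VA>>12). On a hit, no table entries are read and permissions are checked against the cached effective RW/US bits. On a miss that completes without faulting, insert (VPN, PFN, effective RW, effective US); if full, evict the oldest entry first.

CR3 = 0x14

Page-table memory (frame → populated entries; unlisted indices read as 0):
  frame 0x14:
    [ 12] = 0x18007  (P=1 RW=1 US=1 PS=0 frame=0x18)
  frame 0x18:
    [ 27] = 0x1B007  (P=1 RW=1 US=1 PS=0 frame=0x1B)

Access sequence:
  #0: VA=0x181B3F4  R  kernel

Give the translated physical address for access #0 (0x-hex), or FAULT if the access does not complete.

Trace:
#0 VA=0x181B3F4 (r,kernel):
  [0] read 0x14 idx=12: raw=0x18007 flags P=1 W=1 U=1 S=0
  [1] read 0x18 idx=27: raw=0x1B007 flags P=1 W=1 U=1 S=0
  → PA=0x1B3F4  (2 entries read)

Access #0 PA: 0x1B3F4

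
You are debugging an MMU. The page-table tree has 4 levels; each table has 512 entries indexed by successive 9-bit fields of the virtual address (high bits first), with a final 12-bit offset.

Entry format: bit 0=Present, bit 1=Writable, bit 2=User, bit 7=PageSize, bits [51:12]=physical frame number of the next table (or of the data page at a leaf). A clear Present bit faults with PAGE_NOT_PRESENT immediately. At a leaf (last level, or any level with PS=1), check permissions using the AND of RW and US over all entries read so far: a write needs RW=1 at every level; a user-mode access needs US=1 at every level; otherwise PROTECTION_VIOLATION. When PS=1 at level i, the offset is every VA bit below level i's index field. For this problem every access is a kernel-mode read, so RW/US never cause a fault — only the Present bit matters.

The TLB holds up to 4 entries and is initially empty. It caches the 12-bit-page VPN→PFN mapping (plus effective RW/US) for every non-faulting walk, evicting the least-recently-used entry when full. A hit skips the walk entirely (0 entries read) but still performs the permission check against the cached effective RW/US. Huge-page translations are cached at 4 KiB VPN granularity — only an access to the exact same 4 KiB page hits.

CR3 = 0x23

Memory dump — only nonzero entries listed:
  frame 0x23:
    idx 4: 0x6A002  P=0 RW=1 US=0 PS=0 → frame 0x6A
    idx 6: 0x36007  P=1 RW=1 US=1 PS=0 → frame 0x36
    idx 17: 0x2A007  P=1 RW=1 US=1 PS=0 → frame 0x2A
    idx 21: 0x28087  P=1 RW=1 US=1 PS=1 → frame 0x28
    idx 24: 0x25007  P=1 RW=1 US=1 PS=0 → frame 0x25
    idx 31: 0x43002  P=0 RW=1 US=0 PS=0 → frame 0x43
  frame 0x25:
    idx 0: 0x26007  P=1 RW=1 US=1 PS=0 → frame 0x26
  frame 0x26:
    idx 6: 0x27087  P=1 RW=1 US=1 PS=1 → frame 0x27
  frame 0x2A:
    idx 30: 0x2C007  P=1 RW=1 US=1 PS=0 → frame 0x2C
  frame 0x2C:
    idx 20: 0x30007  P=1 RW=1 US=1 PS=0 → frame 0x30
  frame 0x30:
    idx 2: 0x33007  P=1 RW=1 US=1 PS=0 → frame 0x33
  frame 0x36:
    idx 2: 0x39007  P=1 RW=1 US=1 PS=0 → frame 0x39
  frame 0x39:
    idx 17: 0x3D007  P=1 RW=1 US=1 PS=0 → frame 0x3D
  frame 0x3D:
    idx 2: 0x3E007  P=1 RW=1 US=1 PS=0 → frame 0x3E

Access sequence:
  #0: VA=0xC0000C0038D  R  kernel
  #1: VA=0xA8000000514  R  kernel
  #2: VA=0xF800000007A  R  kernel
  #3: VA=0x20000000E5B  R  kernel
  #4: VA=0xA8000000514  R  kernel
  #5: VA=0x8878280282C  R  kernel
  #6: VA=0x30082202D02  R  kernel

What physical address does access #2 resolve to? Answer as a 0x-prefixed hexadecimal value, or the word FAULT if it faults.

Per-access translation:
#0 VA=0xC0000C0038D (r,kernel):
  L0: frame=0x23 idx=24 entry=0x25007 [P=1 RW=1 US=1 PS=0]
  L1: frame=0x25 idx=0 entry=0x26007 [P=1 RW=1 US=1 PS=0]
  L2: frame=0x26 idx=6 entry=0x27087 [P=1 RW=1 US=1 PS=1]
  ⇒ phys 0x2738D (huge @L2)  [3 reads]
#1 VA=0xA8000000514 (r,kernel):
  L0: frame=0x23 idx=21 entry=0x28087 [P=1 RW=1 US=1 PS=1]
  ⇒ phys 0x28514 (huge @L0)  [1 reads]
#2 VA=0xF800000007A (r,kernel):
  L0: frame=0x23 idx=31 entry=0x43002 [P=0 RW=1 US=0 PS=0]
  ✗ PAGE_NOT_PRESENT  [1 reads]
#3 VA=0x20000000E5B (r,kernel):
  L0: frame=0x23 idx=4 entry=0x6A002 [P=0 RW=1 US=0 PS=0]
  ✗ PAGE_NOT_PRESENT  [1 reads]
#4 VA=0xA8000000514 (r,kernel):
  TLB hit vpn=0xA8000000 → PA=0x28514
#5 VA=0x8878280282C (r,kernel):
  L0: frame=0x23 idx=17 entry=0x2A007 [P=1 RW=1 US=1 PS=0]
  L1: frame=0x2A idx=30 entry=0x2C007 [P=1 RW=1 US=1 PS=0]
  L2: frame=0x2C idx=20 entry=0x30007 [P=1 RW=1 US=1 PS=0]
  L3: frame=0x30 idx=2 entry=0x33007 [P=1 RW=1 US=1 PS=0]
  ⇒ phys 0x3382C  [4 reads]
#6 VA=0x30082202D02 (r,kernel):
  L0: frame=0x23 idx=6 entry=0x36007 [P=1 RW=1 US=1 PS=0]
  L1: frame=0x36 idx=2 entry=0x39007 [P=1 RW=1 US=1 PS=0]
  L2: frame=0x39 idx=17 entry=0x3D007 [P=1 RW=1 US=1 PS=0]
  L3: frame=0x3D idx=2 entry=0x3E007 [P=1 RW=1 US=1 PS=0]
  ⇒ phys 0x3ED02  [4 reads]

Access #2 PA: FAULT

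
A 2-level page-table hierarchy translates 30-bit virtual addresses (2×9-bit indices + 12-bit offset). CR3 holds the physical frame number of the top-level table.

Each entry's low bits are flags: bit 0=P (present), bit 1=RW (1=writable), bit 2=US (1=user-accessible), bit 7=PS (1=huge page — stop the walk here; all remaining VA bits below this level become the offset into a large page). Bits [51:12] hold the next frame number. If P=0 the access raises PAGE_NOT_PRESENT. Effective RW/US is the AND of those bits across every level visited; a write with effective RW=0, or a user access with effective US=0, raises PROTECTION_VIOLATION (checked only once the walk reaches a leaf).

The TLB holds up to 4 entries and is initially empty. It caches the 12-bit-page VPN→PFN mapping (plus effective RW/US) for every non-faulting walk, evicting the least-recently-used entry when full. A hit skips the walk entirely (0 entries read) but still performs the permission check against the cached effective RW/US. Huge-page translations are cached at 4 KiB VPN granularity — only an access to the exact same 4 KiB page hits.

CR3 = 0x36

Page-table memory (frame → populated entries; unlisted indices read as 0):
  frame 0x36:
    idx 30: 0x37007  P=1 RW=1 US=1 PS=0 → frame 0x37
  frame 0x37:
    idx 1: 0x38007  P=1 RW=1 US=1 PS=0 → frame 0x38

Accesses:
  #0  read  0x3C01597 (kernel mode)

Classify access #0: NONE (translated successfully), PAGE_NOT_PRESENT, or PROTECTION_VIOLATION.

Per-access translation:
#0 VA=0x3C01597 (r,kernel):
  L0 @0x36[30] → 0x37007  P=1,RW=1,US=1,PS=0
  L1 @0x37[1] → 0x38007  P=1,RW=1,US=1,PS=0
  ✓ 0x38597  — 2 lookups

Access #0 fault: NONE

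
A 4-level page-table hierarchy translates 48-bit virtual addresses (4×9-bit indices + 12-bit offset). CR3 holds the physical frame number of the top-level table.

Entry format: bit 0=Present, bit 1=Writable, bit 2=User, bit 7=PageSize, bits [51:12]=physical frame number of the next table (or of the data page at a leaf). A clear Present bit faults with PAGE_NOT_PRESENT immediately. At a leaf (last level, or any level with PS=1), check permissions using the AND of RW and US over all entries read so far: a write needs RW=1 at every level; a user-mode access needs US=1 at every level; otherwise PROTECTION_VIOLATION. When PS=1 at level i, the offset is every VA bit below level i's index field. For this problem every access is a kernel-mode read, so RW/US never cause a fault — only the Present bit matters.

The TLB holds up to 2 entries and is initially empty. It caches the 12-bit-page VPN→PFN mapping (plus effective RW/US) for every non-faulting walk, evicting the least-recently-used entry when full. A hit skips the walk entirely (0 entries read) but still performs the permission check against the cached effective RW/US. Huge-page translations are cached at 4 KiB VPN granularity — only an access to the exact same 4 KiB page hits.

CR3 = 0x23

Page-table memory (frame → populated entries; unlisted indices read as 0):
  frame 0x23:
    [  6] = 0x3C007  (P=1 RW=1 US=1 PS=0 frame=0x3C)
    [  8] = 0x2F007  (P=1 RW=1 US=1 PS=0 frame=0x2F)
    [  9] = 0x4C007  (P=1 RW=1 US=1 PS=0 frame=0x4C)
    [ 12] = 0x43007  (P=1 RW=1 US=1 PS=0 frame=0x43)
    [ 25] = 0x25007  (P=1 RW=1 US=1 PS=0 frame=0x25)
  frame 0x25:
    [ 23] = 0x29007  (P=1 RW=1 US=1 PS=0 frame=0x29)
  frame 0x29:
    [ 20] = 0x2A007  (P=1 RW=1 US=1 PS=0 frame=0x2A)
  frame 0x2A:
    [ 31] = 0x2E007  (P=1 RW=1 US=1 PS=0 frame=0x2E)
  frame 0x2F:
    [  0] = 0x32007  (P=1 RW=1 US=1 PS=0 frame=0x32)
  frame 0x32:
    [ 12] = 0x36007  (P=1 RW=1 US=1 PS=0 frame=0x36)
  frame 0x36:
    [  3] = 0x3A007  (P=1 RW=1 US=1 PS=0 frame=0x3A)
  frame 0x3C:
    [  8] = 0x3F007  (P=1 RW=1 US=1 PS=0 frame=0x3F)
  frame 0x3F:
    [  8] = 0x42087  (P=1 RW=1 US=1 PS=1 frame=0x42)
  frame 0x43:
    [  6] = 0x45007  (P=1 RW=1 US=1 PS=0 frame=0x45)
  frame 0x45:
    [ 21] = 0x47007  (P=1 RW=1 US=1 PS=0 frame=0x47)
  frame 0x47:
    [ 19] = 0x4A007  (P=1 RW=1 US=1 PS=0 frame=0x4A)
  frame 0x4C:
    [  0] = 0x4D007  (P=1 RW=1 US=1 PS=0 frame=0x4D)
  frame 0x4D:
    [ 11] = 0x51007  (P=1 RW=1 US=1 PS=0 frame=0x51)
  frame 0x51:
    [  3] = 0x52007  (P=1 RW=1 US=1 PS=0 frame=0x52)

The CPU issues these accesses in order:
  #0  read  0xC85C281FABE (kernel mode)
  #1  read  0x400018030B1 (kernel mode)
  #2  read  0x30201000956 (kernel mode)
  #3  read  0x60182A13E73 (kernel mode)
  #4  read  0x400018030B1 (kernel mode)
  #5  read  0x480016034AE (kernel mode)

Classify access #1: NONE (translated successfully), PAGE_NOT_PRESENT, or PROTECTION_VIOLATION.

Walk each access:
#0 VA=0xC85C281FABE (r,kernel):
  [0] read 0x23 idx=25: raw=0x25007 flags P=1 W=1 U=1 S=0
  [1] read 0x25 idx=23: raw=0x29007 flags P=1 W=1 U=1 S=0
  [2] read 0x29 idx=20: raw=0x2A007 flags P=1 W=1 U=1 S=0
  [3] read 0x2A idx=31: raw=0x2E007 flags P=1 W=1 U=1 S=0
  ✓ 0x2EABE  — 4 lookups
#1 VA=0x400018030B1 (r,kernel):
  [0] read 0x23 idx=8: raw=0x2F007 flags P=1 W=1 U=1 S=0
  [1] read 0x2F idx=0: raw=0x32007 flags P=1 W=1 U=1 S=0
  [2] read 0x32 idx=12: raw=0x36007 flags P=1 W=1 U=1 S=0
  [3] read 0x36 idx=3: raw=0x3A007 flags P=1 W=1 U=1 S=0
  ✓ 0x3A0B1  — 4 lookups
#2 VA=0x30201000956 (r,kernel):
  [0] read 0x23 idx=6: raw=0x3C007 flags P=1 W=1 U=1 S=0
  [1] read 0x3C idx=8: raw=0x3F007 flags P=1 W=1 U=1 S=0
  [2] read 0x3F idx=8: raw=0x42087 flags P=1 W=1 U=1 S=1
  ✓ 0x42956 (huge @L2)  — 3 lookups
#3 VA=0x60182A13E73 (r,kernel):
  [0] read 0x23 idx=12: raw=0x43007 flags P=1 W=1 U=1 S=0
  [1] read 0x43 idx=6: raw=0x45007 flags P=1 W=1 U=1 S=0
  [2] read 0x45 idx=21: raw=0x47007 flags P=1 W=1 U=1 S=0
  [3] read 0x47 idx=19: raw=0x4A007 flags P=1 W=1 U=1 S=0
  ✓ 0x4AE73  — 4 lookups
#4 VA=0x400018030B1 (r,kernel):
  [0] read 0x23 idx=8: raw=0x2F007 flags P=1 W=1 U=1 S=0
  [1] read 0x2F idx=0: raw=0x32007 flags P=1 W=1 U=1 S=0
  [2] read 0x32 idx=12: raw=0x36007 flags P=1 W=1 U=1 S=0
  [3] read 0x36 idx=3: raw=0x3A007 flags P=1 W=1 U=1 S=0
  ✓ 0x3A0B1  — 4 lookups
#5 VA=0x480016034AE (r,kernel):
  [0] read 0x23 idx=9: raw=0x4C007 flags P=1 W=1 U=1 S=0
  [1] read 0x4C idx=0: raw=0x4D007 flags P=1 W=1 U=1 S=0
  [2] read 0x4D idx=11: raw=0x51007 flags P=1 W=1 U=1 S=0
  [3] read 0x51 idx=3: raw=0x52007 flags P=1 W=1 U=1 S=0
  ✓ 0x524AE  — 4 lookups

Access #1 fault: NONE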